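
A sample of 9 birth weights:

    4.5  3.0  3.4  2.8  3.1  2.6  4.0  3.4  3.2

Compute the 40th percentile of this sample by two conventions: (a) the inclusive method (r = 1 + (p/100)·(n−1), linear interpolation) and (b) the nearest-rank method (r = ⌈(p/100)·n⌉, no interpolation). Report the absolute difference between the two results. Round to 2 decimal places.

Sorted: 2.6, 2.8, 3.0, 3.1, 3.2, 3.4, 3.4, 4.0, 4.5.
n = 9.
(a) r = 4.2; between ranks 4 (3.1) and 5 (3.2): 3.12.
(b) the nearest-rank method: rank 4 → 3.1.
|3.12 − 3.1| = 0.02.

0.02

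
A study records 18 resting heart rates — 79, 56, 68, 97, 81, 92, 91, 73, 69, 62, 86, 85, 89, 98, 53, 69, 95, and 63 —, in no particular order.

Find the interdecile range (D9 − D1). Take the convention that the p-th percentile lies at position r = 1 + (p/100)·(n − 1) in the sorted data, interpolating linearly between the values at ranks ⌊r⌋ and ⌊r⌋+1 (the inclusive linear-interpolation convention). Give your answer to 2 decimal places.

35.40

Sorted: 53, 56, 62, 63, 68, 69, 69, 73, 79, 81, 85, 86, 89, 91, 92, 95, 97, 98.
n = 18.
P10: r = 2.7; ranks 2–3 are 56, 62; interpolating gives 60.2.
P90: r = 16.3; ranks 16–17 are 95, 97; interpolating gives 95.6.
Difference: 95.6 − 60.2 = 35.4.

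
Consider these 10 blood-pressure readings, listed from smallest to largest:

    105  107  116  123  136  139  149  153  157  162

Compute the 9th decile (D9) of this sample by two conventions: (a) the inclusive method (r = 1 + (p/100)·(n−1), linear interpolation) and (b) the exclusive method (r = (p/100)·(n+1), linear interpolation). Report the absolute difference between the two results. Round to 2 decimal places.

4.00

n = 10.
(a) r = 9.1; between ranks 9 (157) and 10 (162): 157.5.
(b) r = 9.9; between ranks 9 (157) and 10 (162): 161.5.
|157.5 − 161.5| = 4.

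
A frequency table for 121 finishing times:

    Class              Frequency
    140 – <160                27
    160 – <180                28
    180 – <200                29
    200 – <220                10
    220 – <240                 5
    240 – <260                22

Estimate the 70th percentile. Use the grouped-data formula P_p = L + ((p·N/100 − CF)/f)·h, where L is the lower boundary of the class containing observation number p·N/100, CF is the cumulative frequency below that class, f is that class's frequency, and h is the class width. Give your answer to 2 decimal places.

N = 121; target position k = 70/100 · 121 = 84.7.
Cumulative frequencies: 27, 55, 84, 94, 99, 121.
Observation 84.7 falls in the class 200 – <220.
L = 200, CF = 84, f = 10, h = 20.
P70 = 200 + ((84.7 − 84)/10)·20 = 200 + 1.4 = 201.4.

201.40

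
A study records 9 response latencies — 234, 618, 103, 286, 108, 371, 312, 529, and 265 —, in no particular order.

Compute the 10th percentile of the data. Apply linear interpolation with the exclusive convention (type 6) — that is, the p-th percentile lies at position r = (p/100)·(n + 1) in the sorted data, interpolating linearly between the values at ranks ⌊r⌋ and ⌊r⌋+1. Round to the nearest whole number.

Sorted: 103, 108, 234, 265, 286, 312, 371, 529, 618.
n = 9.
r = (10/100)·(9 + 1) = 1.
r is an integer, so P10 is the value at rank 1: 103.

103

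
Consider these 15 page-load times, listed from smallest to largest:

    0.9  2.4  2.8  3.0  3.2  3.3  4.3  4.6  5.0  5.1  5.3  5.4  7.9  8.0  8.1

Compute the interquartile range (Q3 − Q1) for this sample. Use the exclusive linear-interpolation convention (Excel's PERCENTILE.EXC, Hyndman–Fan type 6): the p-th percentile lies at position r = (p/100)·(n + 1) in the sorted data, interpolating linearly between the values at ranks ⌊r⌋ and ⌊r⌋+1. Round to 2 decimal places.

2.40

n = 15.
P25: r = 4 (integer) → 3.
P75: r = 12 (integer) → 5.4.
Difference: 5.4 − 3 = 2.4.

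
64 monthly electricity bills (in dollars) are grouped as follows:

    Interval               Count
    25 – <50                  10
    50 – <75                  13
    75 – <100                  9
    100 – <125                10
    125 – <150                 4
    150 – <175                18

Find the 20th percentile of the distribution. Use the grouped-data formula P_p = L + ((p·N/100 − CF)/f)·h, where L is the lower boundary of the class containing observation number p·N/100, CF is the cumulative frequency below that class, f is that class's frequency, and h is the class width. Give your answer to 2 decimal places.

N = 64; target position k = 20/100 · 64 = 12.8.
Cumulative frequencies: 10, 23, 32, 42, 46, 64.
Observation 12.8 falls in the class 50 – <75.
L = 50, CF = 10, f = 13, h = 25.
P20 = 50 + ((12.8 − 10)/13)·25 = 50 + 5.38462 = 55.3846.

55.38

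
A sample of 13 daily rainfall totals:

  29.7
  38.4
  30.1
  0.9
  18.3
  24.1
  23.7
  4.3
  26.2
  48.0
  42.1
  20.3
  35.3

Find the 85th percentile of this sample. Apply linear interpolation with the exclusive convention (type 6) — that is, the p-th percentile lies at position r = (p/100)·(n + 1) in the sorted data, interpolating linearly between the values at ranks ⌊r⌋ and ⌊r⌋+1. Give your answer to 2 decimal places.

Sorted: 0.9, 4.3, 18.3, 20.3, 23.7, 24.1, 26.2, 29.7, 30.1, 35.3, 38.4, 42.1, 48.0.
n = 13.
r = (85/100)·(13 + 1) = 11.9.
Rank 11 is 38.4 and rank 12 is 42.1.
Interpolate: 38.4 + 0.9·(42.1 − 38.4) = 38.4 + 0.9·3.7 = 41.73.

41.73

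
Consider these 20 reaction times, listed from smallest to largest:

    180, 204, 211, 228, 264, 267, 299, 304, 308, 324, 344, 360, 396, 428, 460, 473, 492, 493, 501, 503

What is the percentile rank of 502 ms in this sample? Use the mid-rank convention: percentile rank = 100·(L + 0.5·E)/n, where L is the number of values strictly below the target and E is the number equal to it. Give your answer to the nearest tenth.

95.0

Count below 502: L = 19; count equal: E = 0; n = 20.
Percentile rank = 100·(19 + 0.5·0)/20 = 100·19/20 = 95.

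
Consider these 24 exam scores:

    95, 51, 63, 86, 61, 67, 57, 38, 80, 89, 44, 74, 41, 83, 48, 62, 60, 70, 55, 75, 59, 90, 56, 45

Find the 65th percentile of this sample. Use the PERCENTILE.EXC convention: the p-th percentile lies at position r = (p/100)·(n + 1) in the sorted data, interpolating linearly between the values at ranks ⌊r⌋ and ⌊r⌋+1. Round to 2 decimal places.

71.00

Sorted: 38, 41, 44, 45, 48, 51, 55, 56, 57, 59, 60, 61, 62, 63, 67, 70, 74, 75, 80, 83, 86, 89, 90, 95.
n = 24.
r = (65/100)·(24 + 1) = 16.25.
Rank 16 is 70 and rank 17 is 74.
Interpolate: 70 + 0.25·(74 − 70) = 70 + 0.25·4 = 71.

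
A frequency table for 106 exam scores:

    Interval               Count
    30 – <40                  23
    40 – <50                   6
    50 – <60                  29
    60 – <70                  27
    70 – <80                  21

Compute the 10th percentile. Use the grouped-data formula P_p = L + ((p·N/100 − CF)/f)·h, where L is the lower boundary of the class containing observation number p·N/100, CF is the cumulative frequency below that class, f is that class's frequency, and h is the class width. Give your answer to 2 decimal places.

34.61

N = 106; target position k = 10/100 · 106 = 10.6.
Cumulative frequencies: 23, 29, 58, 85, 106.
Observation 10.6 falls in the class 30 – <40.
L = 30, CF = 0, f = 23, h = 10.
P10 = 30 + ((10.6 − 0)/23)·10 = 30 + 4.6087 = 34.6087.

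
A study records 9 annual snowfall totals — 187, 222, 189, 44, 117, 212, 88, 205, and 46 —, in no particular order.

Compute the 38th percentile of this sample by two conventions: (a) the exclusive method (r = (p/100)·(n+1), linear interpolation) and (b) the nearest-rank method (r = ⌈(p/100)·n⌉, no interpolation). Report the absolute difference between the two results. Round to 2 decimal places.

Sorted: 44, 46, 88, 117, 187, 189, 205, 212, 222.
n = 9.
(a) r = 3.8; between ranks 3 (88) and 4 (117): 111.2.
(b) the nearest-rank method: rank 4 → 117.
|111.2 − 117| = 5.8.

5.80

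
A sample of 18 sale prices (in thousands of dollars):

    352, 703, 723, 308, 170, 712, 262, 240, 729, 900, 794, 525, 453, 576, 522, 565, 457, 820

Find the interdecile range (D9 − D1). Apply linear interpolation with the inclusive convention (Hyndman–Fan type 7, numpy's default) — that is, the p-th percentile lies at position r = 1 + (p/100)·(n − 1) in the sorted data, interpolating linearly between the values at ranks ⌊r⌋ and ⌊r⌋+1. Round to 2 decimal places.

546.40

Sorted: 170, 240, 262, 308, 352, 453, 457, 522, 525, 565, 576, 703, 712, 723, 729, 794, 820, 900.
n = 18.
P10: r = 2.7; ranks 2–3 are 240, 262; interpolating gives 255.4.
P90: r = 16.3; ranks 16–17 are 794, 820; interpolating gives 801.8.
Difference: 801.8 − 255.4 = 546.4.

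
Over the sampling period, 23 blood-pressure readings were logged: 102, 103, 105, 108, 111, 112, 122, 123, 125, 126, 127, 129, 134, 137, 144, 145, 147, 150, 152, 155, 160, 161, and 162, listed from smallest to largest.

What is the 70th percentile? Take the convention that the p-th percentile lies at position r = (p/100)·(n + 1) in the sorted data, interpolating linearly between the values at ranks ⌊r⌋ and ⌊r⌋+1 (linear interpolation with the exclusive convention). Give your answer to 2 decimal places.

n = 23.
r = (70/100)·(23 + 1) = 16.8.
Rank 16 is 145 and rank 17 is 147.
Interpolate: 145 + 0.8·(147 − 145) = 145 + 0.8·2 = 146.6.

146.60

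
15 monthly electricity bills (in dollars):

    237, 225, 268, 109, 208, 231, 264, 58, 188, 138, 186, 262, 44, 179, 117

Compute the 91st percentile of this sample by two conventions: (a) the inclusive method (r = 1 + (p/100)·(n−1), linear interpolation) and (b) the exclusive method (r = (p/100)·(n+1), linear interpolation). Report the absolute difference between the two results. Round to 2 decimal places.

2.76

Sorted: 44, 58, 109, 117, 138, 179, 186, 188, 208, 225, 231, 237, 262, 264, 268.
n = 15.
(a) r = 13.74; between ranks 13 (262) and 14 (264): 263.48.
(b) r = 14.56; between ranks 14 (264) and 15 (268): 266.24.
|263.48 − 266.24| = 2.76.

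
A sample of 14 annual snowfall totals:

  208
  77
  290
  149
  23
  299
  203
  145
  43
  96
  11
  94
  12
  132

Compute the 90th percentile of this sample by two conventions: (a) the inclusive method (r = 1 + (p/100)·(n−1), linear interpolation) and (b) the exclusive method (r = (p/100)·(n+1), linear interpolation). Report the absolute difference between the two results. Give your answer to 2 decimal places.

Sorted: 11, 12, 23, 43, 77, 94, 96, 132, 145, 149, 203, 208, 290, 299.
n = 14.
(a) r = 12.7; between ranks 12 (208) and 13 (290): 265.4.
(b) r = 13.5; between ranks 13 (290) and 14 (299): 294.5.
|265.4 − 294.5| = 29.1.

29.10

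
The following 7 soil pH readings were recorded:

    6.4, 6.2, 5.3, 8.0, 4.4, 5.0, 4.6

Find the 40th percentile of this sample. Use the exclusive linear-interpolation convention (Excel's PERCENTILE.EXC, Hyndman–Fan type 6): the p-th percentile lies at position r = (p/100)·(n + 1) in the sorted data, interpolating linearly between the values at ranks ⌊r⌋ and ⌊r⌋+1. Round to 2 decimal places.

5.06

Sorted: 4.4, 4.6, 5.0, 5.3, 6.2, 6.4, 8.0.
n = 7.
r = (40/100)·(7 + 1) = 3.2.
Rank 3 is 5.0 and rank 4 is 5.3.
Interpolate: 5.0 + 0.2·(5.3 − 5.0) = 5.0 + 0.2·0.3 = 5.06.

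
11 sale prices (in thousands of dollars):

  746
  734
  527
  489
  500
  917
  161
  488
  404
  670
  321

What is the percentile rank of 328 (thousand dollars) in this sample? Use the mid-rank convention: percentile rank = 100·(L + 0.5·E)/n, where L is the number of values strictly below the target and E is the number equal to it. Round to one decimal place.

Sorted: 161, 321, 404, 488, 489, 500, 527, 670, 734, 746, 917.
Count below 328: L = 2; count equal: E = 0; n = 11.
Percentile rank = 100·(2 + 0.5·0)/11 = 100·2/11 = 18.18.

18.2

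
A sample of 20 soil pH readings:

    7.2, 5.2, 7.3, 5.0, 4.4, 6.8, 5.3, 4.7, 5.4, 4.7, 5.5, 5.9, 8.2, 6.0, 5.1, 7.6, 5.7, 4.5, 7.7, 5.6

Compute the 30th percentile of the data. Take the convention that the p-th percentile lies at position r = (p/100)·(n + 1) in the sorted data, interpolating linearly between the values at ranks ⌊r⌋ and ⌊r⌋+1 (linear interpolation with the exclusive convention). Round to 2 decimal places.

Sorted: 4.4, 4.5, 4.7, 4.7, 5.0, 5.1, 5.2, 5.3, 5.4, 5.5, 5.6, 5.7, 5.9, 6.0, 6.8, 7.2, 7.3, 7.6, 7.7, 8.2.
n = 20.
r = (30/100)·(20 + 1) = 6.3.
Rank 6 is 5.1 and rank 7 is 5.2.
Interpolate: 5.1 + 0.3·(5.2 − 5.1) = 5.1 + 0.3·0.1 = 5.13.

5.13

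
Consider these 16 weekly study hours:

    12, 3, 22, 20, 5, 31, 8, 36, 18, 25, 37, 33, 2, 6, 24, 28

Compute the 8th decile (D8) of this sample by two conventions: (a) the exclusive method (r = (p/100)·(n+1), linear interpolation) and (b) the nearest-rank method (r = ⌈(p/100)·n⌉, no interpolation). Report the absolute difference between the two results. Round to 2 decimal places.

1.20

Sorted: 2, 3, 5, 6, 8, 12, 18, 20, 22, 24, 25, 28, 31, 33, 36, 37.
n = 16.
(a) r = 13.6; between ranks 13 (31) and 14 (33): 32.2.
(b) the nearest-rank method: rank 13 → 31.
|32.2 − 31| = 1.2.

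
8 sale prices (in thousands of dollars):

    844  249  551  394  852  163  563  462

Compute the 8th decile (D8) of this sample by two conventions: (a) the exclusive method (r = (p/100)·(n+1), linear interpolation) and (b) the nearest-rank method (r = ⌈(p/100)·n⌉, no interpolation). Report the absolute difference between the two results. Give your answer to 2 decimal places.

Sorted: 163, 249, 394, 462, 551, 563, 844, 852.
n = 8.
(a) r = 7.2; between ranks 7 (844) and 8 (852): 845.6.
(b) the nearest-rank method: rank 7 → 844.
|845.6 − 844| = 1.6.

1.60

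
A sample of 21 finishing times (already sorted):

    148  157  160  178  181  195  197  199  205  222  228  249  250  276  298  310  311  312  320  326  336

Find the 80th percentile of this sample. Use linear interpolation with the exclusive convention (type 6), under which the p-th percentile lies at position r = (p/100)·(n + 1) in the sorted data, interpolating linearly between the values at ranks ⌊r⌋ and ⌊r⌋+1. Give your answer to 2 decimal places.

311.60

n = 21.
r = (80/100)·(21 + 1) = 17.6.
Rank 17 is 311 and rank 18 is 312.
Interpolate: 311 + 0.6·(312 − 311) = 311 + 0.6·1 = 311.6.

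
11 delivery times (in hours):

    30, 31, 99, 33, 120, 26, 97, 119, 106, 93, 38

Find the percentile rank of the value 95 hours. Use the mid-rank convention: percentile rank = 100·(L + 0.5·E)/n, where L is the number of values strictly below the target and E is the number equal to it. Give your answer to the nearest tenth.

Sorted: 26, 30, 31, 33, 38, 93, 97, 99, 106, 119, 120.
Count below 95: L = 6; count equal: E = 0; n = 11.
Percentile rank = 100·(6 + 0.5·0)/11 = 100·6/11 = 54.55.

54.5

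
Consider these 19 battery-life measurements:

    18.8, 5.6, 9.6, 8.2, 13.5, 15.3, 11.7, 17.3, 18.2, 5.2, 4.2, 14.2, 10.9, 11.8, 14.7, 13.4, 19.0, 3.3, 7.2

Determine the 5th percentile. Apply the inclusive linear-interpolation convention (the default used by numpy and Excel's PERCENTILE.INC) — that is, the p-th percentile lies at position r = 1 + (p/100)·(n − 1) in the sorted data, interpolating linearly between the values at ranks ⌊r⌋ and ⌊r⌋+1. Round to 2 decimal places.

Sorted: 3.3, 4.2, 5.2, 5.6, 7.2, 8.2, 9.6, 10.9, 11.7, 11.8, 13.4, 13.5, 14.2, 14.7, 15.3, 17.3, 18.2, 18.8, 19.0.
n = 19.
r = 1 + (5/100)·(19 − 1) = 1 + 0.9 = 1.9.
Rank 1 is 3.3 and rank 2 is 4.2.
Interpolate: 3.3 + 0.9·(4.2 − 3.3) = 3.3 + 0.9·0.9 = 4.11.

4.11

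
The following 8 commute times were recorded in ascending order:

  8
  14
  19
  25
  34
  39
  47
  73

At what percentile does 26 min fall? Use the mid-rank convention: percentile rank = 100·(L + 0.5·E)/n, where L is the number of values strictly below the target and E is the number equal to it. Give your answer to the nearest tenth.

50.0

Count below 26: L = 4; count equal: E = 0; n = 8.
Percentile rank = 100·(4 + 0.5·0)/8 = 100·4/8 = 50.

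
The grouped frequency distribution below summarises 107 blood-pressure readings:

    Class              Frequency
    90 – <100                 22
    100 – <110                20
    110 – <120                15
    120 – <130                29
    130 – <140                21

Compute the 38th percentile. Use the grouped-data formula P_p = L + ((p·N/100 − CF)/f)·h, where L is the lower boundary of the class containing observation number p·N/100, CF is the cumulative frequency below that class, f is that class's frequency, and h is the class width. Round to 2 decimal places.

N = 107; target position k = 38/100 · 107 = 40.66.
Cumulative frequencies: 22, 42, 57, 86, 107.
Observation 40.66 falls in the class 100 – <110.
L = 100, CF = 22, f = 20, h = 10.
P38 = 100 + ((40.66 − 22)/20)·10 = 100 + 9.33 = 109.33.

109.33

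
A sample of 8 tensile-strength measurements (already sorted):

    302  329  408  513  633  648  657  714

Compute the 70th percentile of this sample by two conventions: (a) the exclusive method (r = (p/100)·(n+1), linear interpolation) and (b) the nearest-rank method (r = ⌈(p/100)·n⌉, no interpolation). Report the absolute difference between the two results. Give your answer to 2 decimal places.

2.70

n = 8.
(a) r = 6.3; between ranks 6 (648) and 7 (657): 650.7.
(b) the nearest-rank method: rank 6 → 648.
|650.7 − 648| = 2.7.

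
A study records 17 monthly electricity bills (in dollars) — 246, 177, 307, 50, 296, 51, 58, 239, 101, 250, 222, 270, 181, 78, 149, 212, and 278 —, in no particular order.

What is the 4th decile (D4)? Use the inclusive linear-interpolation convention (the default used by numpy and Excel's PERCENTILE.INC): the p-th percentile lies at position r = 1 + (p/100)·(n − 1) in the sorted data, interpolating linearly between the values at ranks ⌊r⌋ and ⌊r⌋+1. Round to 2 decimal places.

178.60

Sorted: 50, 51, 58, 78, 101, 149, 177, 181, 212, 222, 239, 246, 250, 270, 278, 296, 307.
n = 17.
r = 1 + (40/100)·(17 − 1) = 1 + 6.4 = 7.4.
Rank 7 is 177 and rank 8 is 181.
Interpolate: 177 + 0.4·(181 − 177) = 177 + 0.4·4 = 178.6.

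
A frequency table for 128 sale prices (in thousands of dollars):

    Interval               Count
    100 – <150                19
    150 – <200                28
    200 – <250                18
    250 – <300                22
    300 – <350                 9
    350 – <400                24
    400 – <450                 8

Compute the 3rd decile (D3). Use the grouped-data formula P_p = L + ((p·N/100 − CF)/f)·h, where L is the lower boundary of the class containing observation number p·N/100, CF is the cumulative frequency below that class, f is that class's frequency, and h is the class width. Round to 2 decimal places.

N = 128; target position k = 30/100 · 128 = 38.4.
Cumulative frequencies: 19, 47, 65, 87, 96, 120, 128.
Observation 38.4 falls in the class 150 – <200.
L = 150, CF = 19, f = 28, h = 50.
P30 = 150 + ((38.4 − 19)/28)·50 = 150 + 34.6429 = 184.643.

184.64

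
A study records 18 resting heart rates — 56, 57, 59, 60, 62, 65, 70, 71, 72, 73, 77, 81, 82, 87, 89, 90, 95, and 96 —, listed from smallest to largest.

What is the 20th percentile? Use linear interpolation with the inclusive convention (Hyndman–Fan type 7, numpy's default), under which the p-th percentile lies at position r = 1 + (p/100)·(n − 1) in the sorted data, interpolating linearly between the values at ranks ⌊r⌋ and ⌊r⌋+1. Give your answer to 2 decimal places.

60.80

n = 18.
r = 1 + (20/100)·(18 − 1) = 1 + 3.4 = 4.4.
Rank 4 is 60 and rank 5 is 62.
Interpolate: 60 + 0.4·(62 − 60) = 60 + 0.4·2 = 60.8.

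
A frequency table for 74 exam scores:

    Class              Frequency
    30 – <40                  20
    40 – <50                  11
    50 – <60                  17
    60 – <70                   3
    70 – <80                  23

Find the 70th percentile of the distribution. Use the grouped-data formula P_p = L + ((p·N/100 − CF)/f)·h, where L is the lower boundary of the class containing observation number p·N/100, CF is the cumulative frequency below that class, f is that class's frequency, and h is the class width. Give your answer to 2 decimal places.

N = 74; target position k = 70/100 · 74 = 51.8.
Cumulative frequencies: 20, 31, 48, 51, 74.
Observation 51.8 falls in the class 70 – <80.
L = 70, CF = 51, f = 23, h = 10.
P70 = 70 + ((51.8 − 51)/23)·10 = 70 + 0.347826 = 70.3478.

70.35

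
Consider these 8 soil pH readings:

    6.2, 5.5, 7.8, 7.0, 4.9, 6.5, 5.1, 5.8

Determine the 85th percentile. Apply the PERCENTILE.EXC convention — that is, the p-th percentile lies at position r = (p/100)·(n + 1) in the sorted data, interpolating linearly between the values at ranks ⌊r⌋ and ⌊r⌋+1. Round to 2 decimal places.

7.52

Sorted: 4.9, 5.1, 5.5, 5.8, 6.2, 6.5, 7.0, 7.8.
n = 8.
r = (85/100)·(8 + 1) = 7.65.
Rank 7 is 7.0 and rank 8 is 7.8.
Interpolate: 7.0 + 0.65·(7.8 − 7.0) = 7.0 + 0.65·0.8 = 7.52.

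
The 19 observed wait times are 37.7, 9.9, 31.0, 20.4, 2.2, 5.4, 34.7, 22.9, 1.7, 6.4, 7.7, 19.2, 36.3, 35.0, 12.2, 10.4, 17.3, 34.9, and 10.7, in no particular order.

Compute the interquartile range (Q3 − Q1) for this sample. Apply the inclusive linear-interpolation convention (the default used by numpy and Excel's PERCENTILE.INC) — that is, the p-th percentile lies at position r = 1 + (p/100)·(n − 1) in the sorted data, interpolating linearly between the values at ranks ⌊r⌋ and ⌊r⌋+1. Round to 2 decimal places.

Sorted: 1.7, 2.2, 5.4, 6.4, 7.7, 9.9, 10.4, 10.7, 12.2, 17.3, 19.2, 20.4, 22.9, 31.0, 34.7, 34.9, 35.0, 36.3, 37.7.
n = 19.
P25: r = 5.5; ranks 5–6 are 7.7, 9.9; interpolating gives 8.8.
P75: r = 14.5; ranks 14–15 are 31.0, 34.7; interpolating gives 32.85.
Difference: 32.85 − 8.8 = 24.05.

24.05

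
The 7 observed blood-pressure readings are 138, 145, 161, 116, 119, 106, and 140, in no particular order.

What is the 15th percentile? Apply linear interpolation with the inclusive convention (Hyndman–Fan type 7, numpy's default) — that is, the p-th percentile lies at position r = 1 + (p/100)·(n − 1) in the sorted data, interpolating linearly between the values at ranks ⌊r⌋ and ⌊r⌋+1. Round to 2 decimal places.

115.00

Sorted: 106, 116, 119, 138, 140, 145, 161.
n = 7.
r = 1 + (15/100)·(7 − 1) = 1 + 0.9 = 1.9.
Rank 1 is 106 and rank 2 is 116.
Interpolate: 106 + 0.9·(116 − 106) = 106 + 0.9·10 = 115.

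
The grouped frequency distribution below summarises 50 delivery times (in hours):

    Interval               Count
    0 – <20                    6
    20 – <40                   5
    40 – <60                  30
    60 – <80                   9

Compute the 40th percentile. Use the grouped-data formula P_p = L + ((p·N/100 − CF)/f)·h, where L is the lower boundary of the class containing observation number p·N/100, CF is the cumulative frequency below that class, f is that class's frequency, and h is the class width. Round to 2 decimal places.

N = 50; target position k = 40/100 · 50 = 20.
Cumulative frequencies: 6, 11, 41, 50.
Observation 20 falls in the class 40 – <60.
L = 40, CF = 11, f = 30, h = 20.
P40 = 40 + ((20 − 11)/30)·20 = 40 + 6 = 46.

46.00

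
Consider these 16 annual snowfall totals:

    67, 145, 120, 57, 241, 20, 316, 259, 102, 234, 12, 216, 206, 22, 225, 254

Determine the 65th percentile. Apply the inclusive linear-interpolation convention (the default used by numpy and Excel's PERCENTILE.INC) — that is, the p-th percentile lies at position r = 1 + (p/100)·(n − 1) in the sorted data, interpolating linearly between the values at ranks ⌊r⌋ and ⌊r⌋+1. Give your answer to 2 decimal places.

222.75

Sorted: 12, 20, 22, 57, 67, 102, 120, 145, 206, 216, 225, 234, 241, 254, 259, 316.
n = 16.
r = 1 + (65/100)·(16 − 1) = 1 + 9.75 = 10.75.
Rank 10 is 216 and rank 11 is 225.
Interpolate: 216 + 0.75·(225 − 216) = 216 + 0.75·9 = 222.75.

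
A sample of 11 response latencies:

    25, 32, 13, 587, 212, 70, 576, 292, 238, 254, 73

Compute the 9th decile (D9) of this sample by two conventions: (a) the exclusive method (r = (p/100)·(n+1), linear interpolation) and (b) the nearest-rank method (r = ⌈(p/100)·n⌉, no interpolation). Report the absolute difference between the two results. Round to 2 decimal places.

8.80

Sorted: 13, 25, 32, 70, 73, 212, 238, 254, 292, 576, 587.
n = 11.
(a) r = 10.8; between ranks 10 (576) and 11 (587): 584.8.
(b) the nearest-rank method: rank 10 → 576.
|584.8 − 576| = 8.8.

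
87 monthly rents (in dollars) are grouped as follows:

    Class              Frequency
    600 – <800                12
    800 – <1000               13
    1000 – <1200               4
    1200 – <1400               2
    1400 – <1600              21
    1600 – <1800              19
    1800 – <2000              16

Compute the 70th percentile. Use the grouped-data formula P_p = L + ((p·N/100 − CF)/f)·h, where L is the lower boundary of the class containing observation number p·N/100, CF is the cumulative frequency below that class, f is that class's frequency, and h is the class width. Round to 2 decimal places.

N = 87; target position k = 70/100 · 87 = 60.9.
Cumulative frequencies: 12, 25, 29, 31, 52, 71, 87.
Observation 60.9 falls in the class 1600 – <1800.
L = 1600, CF = 52, f = 19, h = 200.
P70 = 1600 + ((60.9 − 52)/19)·200 = 1600 + 93.6842 = 1693.68.

1693.68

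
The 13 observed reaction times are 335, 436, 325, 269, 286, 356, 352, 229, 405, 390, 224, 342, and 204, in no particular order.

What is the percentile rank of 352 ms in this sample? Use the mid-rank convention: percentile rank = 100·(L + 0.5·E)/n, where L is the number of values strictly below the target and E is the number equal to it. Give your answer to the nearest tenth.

Sorted: 204, 224, 229, 269, 286, 325, 335, 342, 352, 356, 390, 405, 436.
Count below 352: L = 8; count equal: E = 1; n = 13.
Percentile rank = 100·(8 + 0.5·1)/13 = 100·8.5/13 = 65.38.

65.4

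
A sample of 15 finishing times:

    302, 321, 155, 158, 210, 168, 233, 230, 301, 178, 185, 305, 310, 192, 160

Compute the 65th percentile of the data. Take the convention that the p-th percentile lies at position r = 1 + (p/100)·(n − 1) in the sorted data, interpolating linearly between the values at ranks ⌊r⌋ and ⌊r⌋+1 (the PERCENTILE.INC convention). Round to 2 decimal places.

239.80

Sorted: 155, 158, 160, 168, 178, 185, 192, 210, 230, 233, 301, 302, 305, 310, 321.
n = 15.
r = 1 + (65/100)·(15 − 1) = 1 + 9.1 = 10.1.
Rank 10 is 233 and rank 11 is 301.
Interpolate: 233 + 0.1·(301 − 233) = 233 + 0.1·68 = 239.8.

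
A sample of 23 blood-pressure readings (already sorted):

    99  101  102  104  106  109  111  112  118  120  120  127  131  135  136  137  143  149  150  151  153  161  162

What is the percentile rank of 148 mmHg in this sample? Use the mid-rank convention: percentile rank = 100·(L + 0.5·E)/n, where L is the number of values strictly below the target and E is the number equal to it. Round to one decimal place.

73.9

Count below 148: L = 17; count equal: E = 0; n = 23.
Percentile rank = 100·(17 + 0.5·0)/23 = 100·17/23 = 73.91.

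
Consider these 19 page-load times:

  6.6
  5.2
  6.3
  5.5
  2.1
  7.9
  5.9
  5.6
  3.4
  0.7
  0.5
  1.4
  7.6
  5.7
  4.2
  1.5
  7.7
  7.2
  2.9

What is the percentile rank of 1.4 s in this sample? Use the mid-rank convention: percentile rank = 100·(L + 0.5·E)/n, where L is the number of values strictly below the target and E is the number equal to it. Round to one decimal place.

Sorted: 0.5, 0.7, 1.4, 1.5, 2.1, 2.9, 3.4, 4.2, 5.2, 5.5, 5.6, 5.7, 5.9, 6.3, 6.6, 7.2, 7.6, 7.7, 7.9.
Count below 1.4: L = 2; count equal: E = 1; n = 19.
Percentile rank = 100·(2 + 0.5·1)/19 = 100·2.5/19 = 13.16.

13.2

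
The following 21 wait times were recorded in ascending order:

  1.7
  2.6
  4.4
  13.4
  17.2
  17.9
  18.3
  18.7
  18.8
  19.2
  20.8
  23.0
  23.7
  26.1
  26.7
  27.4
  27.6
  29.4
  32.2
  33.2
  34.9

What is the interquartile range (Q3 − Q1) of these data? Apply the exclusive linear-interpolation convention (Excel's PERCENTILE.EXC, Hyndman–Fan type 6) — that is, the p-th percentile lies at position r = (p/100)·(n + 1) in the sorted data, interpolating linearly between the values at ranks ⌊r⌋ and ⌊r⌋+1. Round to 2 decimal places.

9.95

n = 21.
P25: r = 5.5; ranks 5–6 are 17.2, 17.9; interpolating gives 17.55.
P75: r = 16.5; ranks 16–17 are 27.4, 27.6; interpolating gives 27.5.
Difference: 27.5 − 17.55 = 9.95.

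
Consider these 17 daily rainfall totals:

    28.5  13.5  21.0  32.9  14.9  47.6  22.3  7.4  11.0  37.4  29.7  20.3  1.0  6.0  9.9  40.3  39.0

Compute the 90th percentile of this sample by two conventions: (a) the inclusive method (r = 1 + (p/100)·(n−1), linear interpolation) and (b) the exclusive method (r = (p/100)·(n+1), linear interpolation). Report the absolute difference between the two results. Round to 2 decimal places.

Sorted: 1.0, 6.0, 7.4, 9.9, 11.0, 13.5, 14.9, 20.3, 21.0, 22.3, 28.5, 29.7, 32.9, 37.4, 39.0, 40.3, 47.6.
n = 17.
(a) r = 15.4; between ranks 15 (39.0) and 16 (40.3): 39.52.
(b) r = 16.2; between ranks 16 (40.3) and 17 (47.6): 41.76.
|39.52 − 41.76| = 2.24.

2.24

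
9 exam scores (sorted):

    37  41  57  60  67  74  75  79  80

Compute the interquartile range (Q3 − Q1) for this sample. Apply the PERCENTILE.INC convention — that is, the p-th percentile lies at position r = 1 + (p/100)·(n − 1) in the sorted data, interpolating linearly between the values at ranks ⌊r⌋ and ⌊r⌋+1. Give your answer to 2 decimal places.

n = 9.
P25: r = 3 (integer) → 57.
P75: r = 7 (integer) → 75.
Difference: 75 − 57 = 18.

18.00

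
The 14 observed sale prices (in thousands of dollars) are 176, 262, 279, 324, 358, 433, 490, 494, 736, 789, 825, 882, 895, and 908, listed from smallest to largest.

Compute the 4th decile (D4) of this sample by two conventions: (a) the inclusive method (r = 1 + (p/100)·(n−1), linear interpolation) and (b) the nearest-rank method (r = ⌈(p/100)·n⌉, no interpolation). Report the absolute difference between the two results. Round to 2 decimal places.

n = 14.
(a) r = 6.2; between ranks 6 (433) and 7 (490): 444.4.
(b) the nearest-rank method: rank 6 → 433.
|444.4 − 433| = 11.4.

11.40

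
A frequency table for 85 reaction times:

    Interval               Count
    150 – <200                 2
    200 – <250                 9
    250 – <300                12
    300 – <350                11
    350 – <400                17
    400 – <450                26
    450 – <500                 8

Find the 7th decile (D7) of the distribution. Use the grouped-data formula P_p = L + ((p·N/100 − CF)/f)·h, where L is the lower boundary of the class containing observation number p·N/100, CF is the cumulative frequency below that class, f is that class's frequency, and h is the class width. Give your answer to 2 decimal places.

N = 85; target position k = 70/100 · 85 = 59.5.
Cumulative frequencies: 2, 11, 23, 34, 51, 77, 85.
Observation 59.5 falls in the class 400 – <450.
L = 400, CF = 51, f = 26, h = 50.
P70 = 400 + ((59.5 − 51)/26)·50 = 400 + 16.3462 = 416.346.

416.35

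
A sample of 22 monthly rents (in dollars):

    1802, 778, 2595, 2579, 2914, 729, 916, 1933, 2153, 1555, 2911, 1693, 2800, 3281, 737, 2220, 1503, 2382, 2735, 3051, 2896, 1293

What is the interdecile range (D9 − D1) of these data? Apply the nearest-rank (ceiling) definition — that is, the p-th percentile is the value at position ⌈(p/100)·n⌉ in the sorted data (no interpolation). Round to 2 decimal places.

Sorted: 729, 737, 778, 916, 1293, 1503, 1555, 1693, 1802, 1933, 2153, 2220, 2382, 2579, 2595, 2735, 2800, 2896, 2911, 2914, 3051, 3281.
n = 22.
P10: rank ⌈10/100·22⌉ = 3 → 778.
P90: rank ⌈90/100·22⌉ = 20 → 2914.
Difference: 2914 − 778 = 2136.

2136.00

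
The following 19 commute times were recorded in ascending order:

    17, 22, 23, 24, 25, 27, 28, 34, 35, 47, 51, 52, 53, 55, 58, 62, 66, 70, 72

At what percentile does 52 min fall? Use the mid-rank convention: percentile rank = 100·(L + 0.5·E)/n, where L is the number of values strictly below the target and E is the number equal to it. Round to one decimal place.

60.5

Count below 52: L = 11; count equal: E = 1; n = 19.
Percentile rank = 100·(11 + 0.5·1)/19 = 100·11.5/19 = 60.53.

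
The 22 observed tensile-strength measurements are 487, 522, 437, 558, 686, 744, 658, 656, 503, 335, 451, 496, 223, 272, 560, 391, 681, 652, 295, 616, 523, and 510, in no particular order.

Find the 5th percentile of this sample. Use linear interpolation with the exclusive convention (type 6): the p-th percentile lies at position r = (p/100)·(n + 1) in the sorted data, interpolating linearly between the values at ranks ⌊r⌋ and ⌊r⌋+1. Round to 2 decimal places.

Sorted: 223, 272, 295, 335, 391, 437, 451, 487, 496, 503, 510, 522, 523, 558, 560, 616, 652, 656, 658, 681, 686, 744.
n = 22.
r = (5/100)·(22 + 1) = 1.15.
Rank 1 is 223 and rank 2 is 272.
Interpolate: 223 + 0.15·(272 − 223) = 223 + 0.15·49 = 230.35.

230.35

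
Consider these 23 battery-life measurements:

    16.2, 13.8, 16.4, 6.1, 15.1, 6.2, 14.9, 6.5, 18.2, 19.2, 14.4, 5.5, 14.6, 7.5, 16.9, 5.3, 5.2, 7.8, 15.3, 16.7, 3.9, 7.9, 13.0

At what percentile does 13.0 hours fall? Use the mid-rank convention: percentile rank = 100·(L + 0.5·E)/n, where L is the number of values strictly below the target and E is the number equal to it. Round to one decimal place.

45.7

Sorted: 3.9, 5.2, 5.3, 5.5, 6.1, 6.2, 6.5, 7.5, 7.8, 7.9, 13.0, 13.8, 14.4, 14.6, 14.9, 15.1, 15.3, 16.2, 16.4, 16.7, 16.9, 18.2, 19.2.
Count below 13.0: L = 10; count equal: E = 1; n = 23.
Percentile rank = 100·(10 + 0.5·1)/23 = 100·10.5/23 = 45.65.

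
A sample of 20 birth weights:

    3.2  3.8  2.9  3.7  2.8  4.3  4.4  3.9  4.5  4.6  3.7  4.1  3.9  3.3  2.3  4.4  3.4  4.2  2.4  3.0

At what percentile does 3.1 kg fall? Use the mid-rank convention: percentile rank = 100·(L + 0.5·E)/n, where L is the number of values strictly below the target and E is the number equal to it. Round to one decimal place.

25.0

Sorted: 2.3, 2.4, 2.8, 2.9, 3.0, 3.2, 3.3, 3.4, 3.7, 3.7, 3.8, 3.9, 3.9, 4.1, 4.2, 4.3, 4.4, 4.4, 4.5, 4.6.
Count below 3.1: L = 5; count equal: E = 0; n = 20.
Percentile rank = 100·(5 + 0.5·0)/20 = 100·5/20 = 25.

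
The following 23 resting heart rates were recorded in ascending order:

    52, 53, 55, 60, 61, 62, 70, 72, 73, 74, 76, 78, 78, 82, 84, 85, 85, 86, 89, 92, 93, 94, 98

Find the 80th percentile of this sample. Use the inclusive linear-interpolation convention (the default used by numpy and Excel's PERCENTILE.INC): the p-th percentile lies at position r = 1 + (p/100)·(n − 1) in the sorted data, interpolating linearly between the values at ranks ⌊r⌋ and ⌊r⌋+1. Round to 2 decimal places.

87.80

n = 23.
r = 1 + (80/100)·(23 − 1) = 1 + 17.6 = 18.6.
Rank 18 is 86 and rank 19 is 89.
Interpolate: 86 + 0.6·(89 − 86) = 86 + 0.6·3 = 87.8.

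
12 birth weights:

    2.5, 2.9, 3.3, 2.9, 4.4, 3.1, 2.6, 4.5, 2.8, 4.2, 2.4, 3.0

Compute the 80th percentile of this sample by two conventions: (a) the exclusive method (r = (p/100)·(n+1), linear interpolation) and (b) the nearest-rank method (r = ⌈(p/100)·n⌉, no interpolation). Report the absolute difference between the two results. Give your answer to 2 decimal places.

Sorted: 2.4, 2.5, 2.6, 2.8, 2.9, 2.9, 3.0, 3.1, 3.3, 4.2, 4.4, 4.5.
n = 12.
(a) r = 10.4; between ranks 10 (4.2) and 11 (4.4): 4.28.
(b) the nearest-rank method: rank 10 → 4.2.
|4.28 − 4.2| = 0.08.

0.08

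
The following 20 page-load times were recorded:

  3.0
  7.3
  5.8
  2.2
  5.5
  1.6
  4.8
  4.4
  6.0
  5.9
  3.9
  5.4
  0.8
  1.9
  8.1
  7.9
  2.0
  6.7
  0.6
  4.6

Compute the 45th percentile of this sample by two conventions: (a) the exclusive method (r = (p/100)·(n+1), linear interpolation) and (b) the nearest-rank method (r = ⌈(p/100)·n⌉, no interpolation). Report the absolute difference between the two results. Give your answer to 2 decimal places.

Sorted: 0.6, 0.8, 1.6, 1.9, 2.0, 2.2, 3.0, 3.9, 4.4, 4.6, 4.8, 5.4, 5.5, 5.8, 5.9, 6.0, 6.7, 7.3, 7.9, 8.1.
n = 20.
(a) r = 9.45; between ranks 9 (4.4) and 10 (4.6): 4.49.
(b) the nearest-rank method: rank 9 → 4.4.
|4.49 − 4.4| = 0.09.

0.09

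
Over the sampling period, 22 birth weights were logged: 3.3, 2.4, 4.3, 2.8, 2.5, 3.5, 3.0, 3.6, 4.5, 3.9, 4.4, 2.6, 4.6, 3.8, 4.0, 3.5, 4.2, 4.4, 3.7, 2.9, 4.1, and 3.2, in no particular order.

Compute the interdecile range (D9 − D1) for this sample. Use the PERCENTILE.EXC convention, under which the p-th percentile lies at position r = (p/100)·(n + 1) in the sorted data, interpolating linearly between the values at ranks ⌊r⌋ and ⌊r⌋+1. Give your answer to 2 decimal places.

Sorted: 2.4, 2.5, 2.6, 2.8, 2.9, 3.0, 3.2, 3.3, 3.5, 3.5, 3.6, 3.7, 3.8, 3.9, 4.0, 4.1, 4.2, 4.3, 4.4, 4.4, 4.5, 4.6.
n = 22.
P10: r = 2.3; ranks 2–3 are 2.5, 2.6; interpolating gives 2.53.
P90: r = 20.7; ranks 20–21 are 4.4, 4.5; interpolating gives 4.47.
Difference: 4.47 − 2.53 = 1.94.

1.94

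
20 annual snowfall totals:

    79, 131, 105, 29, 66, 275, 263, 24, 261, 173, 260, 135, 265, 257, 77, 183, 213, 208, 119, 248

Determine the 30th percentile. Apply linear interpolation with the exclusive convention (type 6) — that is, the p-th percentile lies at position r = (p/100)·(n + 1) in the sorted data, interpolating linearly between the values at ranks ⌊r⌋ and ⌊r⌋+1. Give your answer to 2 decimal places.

Sorted: 24, 29, 66, 77, 79, 105, 119, 131, 135, 173, 183, 208, 213, 248, 257, 260, 261, 263, 265, 275.
n = 20.
r = (30/100)·(20 + 1) = 6.3.
Rank 6 is 105 and rank 7 is 119.
Interpolate: 105 + 0.3·(119 − 105) = 105 + 0.3·14 = 109.2.

109.20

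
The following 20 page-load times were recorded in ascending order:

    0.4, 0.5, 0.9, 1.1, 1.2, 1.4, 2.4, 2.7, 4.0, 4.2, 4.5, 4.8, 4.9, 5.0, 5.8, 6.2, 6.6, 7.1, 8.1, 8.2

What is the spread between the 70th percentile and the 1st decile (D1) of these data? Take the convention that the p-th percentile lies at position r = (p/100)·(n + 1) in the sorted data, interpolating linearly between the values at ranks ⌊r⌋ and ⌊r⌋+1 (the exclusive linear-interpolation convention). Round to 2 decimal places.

n = 20.
P10: r = 2.1; ranks 2–3 are 0.5, 0.9; interpolating gives 0.54.
P70: r = 14.7; ranks 14–15 are 5.0, 5.8; interpolating gives 5.56.
Difference: 5.56 − 0.54 = 5.02.

5.02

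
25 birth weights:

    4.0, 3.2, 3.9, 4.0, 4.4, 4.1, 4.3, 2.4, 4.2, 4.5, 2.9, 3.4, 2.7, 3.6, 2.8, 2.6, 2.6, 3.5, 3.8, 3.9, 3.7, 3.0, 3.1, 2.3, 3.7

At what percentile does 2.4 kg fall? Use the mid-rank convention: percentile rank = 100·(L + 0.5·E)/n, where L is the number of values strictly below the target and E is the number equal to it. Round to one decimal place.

6.0

Sorted: 2.3, 2.4, 2.6, 2.6, 2.7, 2.8, 2.9, 3.0, 3.1, 3.2, 3.4, 3.5, 3.6, 3.7, 3.7, 3.8, 3.9, 3.9, 4.0, 4.0, 4.1, 4.2, 4.3, 4.4, 4.5.
Count below 2.4: L = 1; count equal: E = 1; n = 25.
Percentile rank = 100·(1 + 0.5·1)/25 = 100·1.5/25 = 6.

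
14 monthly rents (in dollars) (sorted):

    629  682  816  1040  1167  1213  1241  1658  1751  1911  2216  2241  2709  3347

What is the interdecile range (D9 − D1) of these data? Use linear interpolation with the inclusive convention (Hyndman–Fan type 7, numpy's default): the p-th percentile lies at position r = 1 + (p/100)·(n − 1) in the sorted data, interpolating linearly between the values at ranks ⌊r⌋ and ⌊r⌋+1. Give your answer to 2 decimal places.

n = 14.
P10: r = 2.3; ranks 2–3 are 682, 816; interpolating gives 722.2.
P90: r = 12.7; ranks 12–13 are 2241, 2709; interpolating gives 2568.6.
Difference: 2568.6 − 722.2 = 1846.4.

1846.40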